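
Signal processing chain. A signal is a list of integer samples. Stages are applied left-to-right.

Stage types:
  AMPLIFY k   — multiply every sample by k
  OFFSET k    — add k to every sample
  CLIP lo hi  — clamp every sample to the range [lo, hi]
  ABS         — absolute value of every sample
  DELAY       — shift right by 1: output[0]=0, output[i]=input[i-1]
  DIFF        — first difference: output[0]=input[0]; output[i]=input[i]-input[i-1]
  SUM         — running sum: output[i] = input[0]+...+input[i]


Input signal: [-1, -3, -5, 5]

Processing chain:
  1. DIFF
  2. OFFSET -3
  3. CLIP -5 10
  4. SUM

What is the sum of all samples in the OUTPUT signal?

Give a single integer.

Answer: -34

Derivation:
Input: [-1, -3, -5, 5]
Stage 1 (DIFF): s[0]=-1, -3--1=-2, -5--3=-2, 5--5=10 -> [-1, -2, -2, 10]
Stage 2 (OFFSET -3): -1+-3=-4, -2+-3=-5, -2+-3=-5, 10+-3=7 -> [-4, -5, -5, 7]
Stage 3 (CLIP -5 10): clip(-4,-5,10)=-4, clip(-5,-5,10)=-5, clip(-5,-5,10)=-5, clip(7,-5,10)=7 -> [-4, -5, -5, 7]
Stage 4 (SUM): sum[0..0]=-4, sum[0..1]=-9, sum[0..2]=-14, sum[0..3]=-7 -> [-4, -9, -14, -7]
Output sum: -34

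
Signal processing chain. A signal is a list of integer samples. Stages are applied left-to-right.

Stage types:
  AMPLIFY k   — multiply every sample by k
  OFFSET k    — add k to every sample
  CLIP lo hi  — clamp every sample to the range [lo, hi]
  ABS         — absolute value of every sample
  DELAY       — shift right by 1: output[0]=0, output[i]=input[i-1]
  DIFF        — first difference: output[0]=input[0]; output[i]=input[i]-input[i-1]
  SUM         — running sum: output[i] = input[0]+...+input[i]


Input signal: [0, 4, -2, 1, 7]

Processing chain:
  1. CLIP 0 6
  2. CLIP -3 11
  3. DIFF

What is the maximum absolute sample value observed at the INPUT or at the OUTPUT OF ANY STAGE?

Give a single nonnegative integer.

Input: [0, 4, -2, 1, 7] (max |s|=7)
Stage 1 (CLIP 0 6): clip(0,0,6)=0, clip(4,0,6)=4, clip(-2,0,6)=0, clip(1,0,6)=1, clip(7,0,6)=6 -> [0, 4, 0, 1, 6] (max |s|=6)
Stage 2 (CLIP -3 11): clip(0,-3,11)=0, clip(4,-3,11)=4, clip(0,-3,11)=0, clip(1,-3,11)=1, clip(6,-3,11)=6 -> [0, 4, 0, 1, 6] (max |s|=6)
Stage 3 (DIFF): s[0]=0, 4-0=4, 0-4=-4, 1-0=1, 6-1=5 -> [0, 4, -4, 1, 5] (max |s|=5)
Overall max amplitude: 7

Answer: 7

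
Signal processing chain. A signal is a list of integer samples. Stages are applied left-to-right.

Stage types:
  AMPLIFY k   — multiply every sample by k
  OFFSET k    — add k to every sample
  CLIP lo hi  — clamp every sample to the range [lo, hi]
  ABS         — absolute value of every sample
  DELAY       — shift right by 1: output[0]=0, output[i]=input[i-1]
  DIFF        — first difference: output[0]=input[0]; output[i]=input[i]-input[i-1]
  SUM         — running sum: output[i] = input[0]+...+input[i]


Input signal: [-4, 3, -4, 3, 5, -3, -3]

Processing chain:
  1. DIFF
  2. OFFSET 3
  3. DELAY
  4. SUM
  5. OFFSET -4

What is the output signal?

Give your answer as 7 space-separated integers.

Answer: -4 -5 5 1 11 16 11

Derivation:
Input: [-4, 3, -4, 3, 5, -3, -3]
Stage 1 (DIFF): s[0]=-4, 3--4=7, -4-3=-7, 3--4=7, 5-3=2, -3-5=-8, -3--3=0 -> [-4, 7, -7, 7, 2, -8, 0]
Stage 2 (OFFSET 3): -4+3=-1, 7+3=10, -7+3=-4, 7+3=10, 2+3=5, -8+3=-5, 0+3=3 -> [-1, 10, -4, 10, 5, -5, 3]
Stage 3 (DELAY): [0, -1, 10, -4, 10, 5, -5] = [0, -1, 10, -4, 10, 5, -5] -> [0, -1, 10, -4, 10, 5, -5]
Stage 4 (SUM): sum[0..0]=0, sum[0..1]=-1, sum[0..2]=9, sum[0..3]=5, sum[0..4]=15, sum[0..5]=20, sum[0..6]=15 -> [0, -1, 9, 5, 15, 20, 15]
Stage 5 (OFFSET -4): 0+-4=-4, -1+-4=-5, 9+-4=5, 5+-4=1, 15+-4=11, 20+-4=16, 15+-4=11 -> [-4, -5, 5, 1, 11, 16, 11]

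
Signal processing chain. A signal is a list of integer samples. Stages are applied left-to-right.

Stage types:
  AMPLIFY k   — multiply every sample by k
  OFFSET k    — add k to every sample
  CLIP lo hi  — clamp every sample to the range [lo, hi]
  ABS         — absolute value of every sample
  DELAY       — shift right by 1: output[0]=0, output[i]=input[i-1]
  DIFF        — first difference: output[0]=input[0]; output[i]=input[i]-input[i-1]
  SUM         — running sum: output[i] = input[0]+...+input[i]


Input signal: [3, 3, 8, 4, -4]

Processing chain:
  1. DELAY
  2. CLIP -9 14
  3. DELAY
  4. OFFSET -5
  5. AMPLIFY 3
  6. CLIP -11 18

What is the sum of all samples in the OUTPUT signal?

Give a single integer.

Answer: -25

Derivation:
Input: [3, 3, 8, 4, -4]
Stage 1 (DELAY): [0, 3, 3, 8, 4] = [0, 3, 3, 8, 4] -> [0, 3, 3, 8, 4]
Stage 2 (CLIP -9 14): clip(0,-9,14)=0, clip(3,-9,14)=3, clip(3,-9,14)=3, clip(8,-9,14)=8, clip(4,-9,14)=4 -> [0, 3, 3, 8, 4]
Stage 3 (DELAY): [0, 0, 3, 3, 8] = [0, 0, 3, 3, 8] -> [0, 0, 3, 3, 8]
Stage 4 (OFFSET -5): 0+-5=-5, 0+-5=-5, 3+-5=-2, 3+-5=-2, 8+-5=3 -> [-5, -5, -2, -2, 3]
Stage 5 (AMPLIFY 3): -5*3=-15, -5*3=-15, -2*3=-6, -2*3=-6, 3*3=9 -> [-15, -15, -6, -6, 9]
Stage 6 (CLIP -11 18): clip(-15,-11,18)=-11, clip(-15,-11,18)=-11, clip(-6,-11,18)=-6, clip(-6,-11,18)=-6, clip(9,-11,18)=9 -> [-11, -11, -6, -6, 9]
Output sum: -25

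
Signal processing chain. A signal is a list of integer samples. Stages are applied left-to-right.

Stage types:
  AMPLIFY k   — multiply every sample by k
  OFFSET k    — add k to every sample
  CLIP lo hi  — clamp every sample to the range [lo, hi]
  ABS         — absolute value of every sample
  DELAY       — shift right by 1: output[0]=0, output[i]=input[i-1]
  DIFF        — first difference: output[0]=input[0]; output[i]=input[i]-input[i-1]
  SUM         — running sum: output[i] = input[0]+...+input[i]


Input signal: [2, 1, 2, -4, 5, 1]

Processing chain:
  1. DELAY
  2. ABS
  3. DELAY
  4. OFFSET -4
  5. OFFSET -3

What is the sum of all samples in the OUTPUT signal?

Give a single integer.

Input: [2, 1, 2, -4, 5, 1]
Stage 1 (DELAY): [0, 2, 1, 2, -4, 5] = [0, 2, 1, 2, -4, 5] -> [0, 2, 1, 2, -4, 5]
Stage 2 (ABS): |0|=0, |2|=2, |1|=1, |2|=2, |-4|=4, |5|=5 -> [0, 2, 1, 2, 4, 5]
Stage 3 (DELAY): [0, 0, 2, 1, 2, 4] = [0, 0, 2, 1, 2, 4] -> [0, 0, 2, 1, 2, 4]
Stage 4 (OFFSET -4): 0+-4=-4, 0+-4=-4, 2+-4=-2, 1+-4=-3, 2+-4=-2, 4+-4=0 -> [-4, -4, -2, -3, -2, 0]
Stage 5 (OFFSET -3): -4+-3=-7, -4+-3=-7, -2+-3=-5, -3+-3=-6, -2+-3=-5, 0+-3=-3 -> [-7, -7, -5, -6, -5, -3]
Output sum: -33

Answer: -33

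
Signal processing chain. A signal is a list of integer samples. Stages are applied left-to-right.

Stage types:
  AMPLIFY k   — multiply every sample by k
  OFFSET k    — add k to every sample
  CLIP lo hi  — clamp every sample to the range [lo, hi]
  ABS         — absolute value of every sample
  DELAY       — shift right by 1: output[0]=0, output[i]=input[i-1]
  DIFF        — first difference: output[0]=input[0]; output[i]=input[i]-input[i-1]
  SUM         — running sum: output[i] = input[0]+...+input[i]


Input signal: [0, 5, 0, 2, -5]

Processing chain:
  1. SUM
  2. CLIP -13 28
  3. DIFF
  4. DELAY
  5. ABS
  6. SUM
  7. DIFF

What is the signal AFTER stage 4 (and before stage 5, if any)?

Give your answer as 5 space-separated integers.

Answer: 0 0 5 0 2

Derivation:
Input: [0, 5, 0, 2, -5]
Stage 1 (SUM): sum[0..0]=0, sum[0..1]=5, sum[0..2]=5, sum[0..3]=7, sum[0..4]=2 -> [0, 5, 5, 7, 2]
Stage 2 (CLIP -13 28): clip(0,-13,28)=0, clip(5,-13,28)=5, clip(5,-13,28)=5, clip(7,-13,28)=7, clip(2,-13,28)=2 -> [0, 5, 5, 7, 2]
Stage 3 (DIFF): s[0]=0, 5-0=5, 5-5=0, 7-5=2, 2-7=-5 -> [0, 5, 0, 2, -5]
Stage 4 (DELAY): [0, 0, 5, 0, 2] = [0, 0, 5, 0, 2] -> [0, 0, 5, 0, 2]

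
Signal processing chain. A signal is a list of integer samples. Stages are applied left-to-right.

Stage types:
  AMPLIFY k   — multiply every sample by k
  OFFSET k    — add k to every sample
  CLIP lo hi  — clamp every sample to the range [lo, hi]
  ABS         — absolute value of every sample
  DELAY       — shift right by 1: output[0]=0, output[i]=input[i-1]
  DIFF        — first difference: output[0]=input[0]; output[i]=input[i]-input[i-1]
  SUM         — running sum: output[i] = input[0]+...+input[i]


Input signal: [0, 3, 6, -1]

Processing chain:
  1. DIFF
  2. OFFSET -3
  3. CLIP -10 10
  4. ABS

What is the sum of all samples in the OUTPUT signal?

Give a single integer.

Answer: 13

Derivation:
Input: [0, 3, 6, -1]
Stage 1 (DIFF): s[0]=0, 3-0=3, 6-3=3, -1-6=-7 -> [0, 3, 3, -7]
Stage 2 (OFFSET -3): 0+-3=-3, 3+-3=0, 3+-3=0, -7+-3=-10 -> [-3, 0, 0, -10]
Stage 3 (CLIP -10 10): clip(-3,-10,10)=-3, clip(0,-10,10)=0, clip(0,-10,10)=0, clip(-10,-10,10)=-10 -> [-3, 0, 0, -10]
Stage 4 (ABS): |-3|=3, |0|=0, |0|=0, |-10|=10 -> [3, 0, 0, 10]
Output sum: 13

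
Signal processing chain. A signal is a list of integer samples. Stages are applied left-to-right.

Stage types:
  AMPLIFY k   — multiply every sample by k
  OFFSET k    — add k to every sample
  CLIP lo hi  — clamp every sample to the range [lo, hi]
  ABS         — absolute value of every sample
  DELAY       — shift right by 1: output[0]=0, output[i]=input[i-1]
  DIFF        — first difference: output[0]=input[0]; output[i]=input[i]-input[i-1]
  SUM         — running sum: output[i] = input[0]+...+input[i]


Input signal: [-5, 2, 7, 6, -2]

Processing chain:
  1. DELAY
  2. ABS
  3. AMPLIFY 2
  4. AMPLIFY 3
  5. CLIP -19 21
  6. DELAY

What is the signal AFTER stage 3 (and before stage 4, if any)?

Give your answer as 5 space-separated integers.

Input: [-5, 2, 7, 6, -2]
Stage 1 (DELAY): [0, -5, 2, 7, 6] = [0, -5, 2, 7, 6] -> [0, -5, 2, 7, 6]
Stage 2 (ABS): |0|=0, |-5|=5, |2|=2, |7|=7, |6|=6 -> [0, 5, 2, 7, 6]
Stage 3 (AMPLIFY 2): 0*2=0, 5*2=10, 2*2=4, 7*2=14, 6*2=12 -> [0, 10, 4, 14, 12]

Answer: 0 10 4 14 12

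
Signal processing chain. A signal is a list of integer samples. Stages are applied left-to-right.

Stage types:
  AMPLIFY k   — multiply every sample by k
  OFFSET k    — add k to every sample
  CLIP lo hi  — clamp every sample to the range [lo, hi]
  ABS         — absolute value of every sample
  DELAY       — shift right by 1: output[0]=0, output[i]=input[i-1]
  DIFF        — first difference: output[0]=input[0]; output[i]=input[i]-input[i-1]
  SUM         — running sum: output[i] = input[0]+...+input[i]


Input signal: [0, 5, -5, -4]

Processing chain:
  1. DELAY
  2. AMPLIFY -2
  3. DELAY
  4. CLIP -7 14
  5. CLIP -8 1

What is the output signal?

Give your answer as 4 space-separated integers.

Input: [0, 5, -5, -4]
Stage 1 (DELAY): [0, 0, 5, -5] = [0, 0, 5, -5] -> [0, 0, 5, -5]
Stage 2 (AMPLIFY -2): 0*-2=0, 0*-2=0, 5*-2=-10, -5*-2=10 -> [0, 0, -10, 10]
Stage 3 (DELAY): [0, 0, 0, -10] = [0, 0, 0, -10] -> [0, 0, 0, -10]
Stage 4 (CLIP -7 14): clip(0,-7,14)=0, clip(0,-7,14)=0, clip(0,-7,14)=0, clip(-10,-7,14)=-7 -> [0, 0, 0, -7]
Stage 5 (CLIP -8 1): clip(0,-8,1)=0, clip(0,-8,1)=0, clip(0,-8,1)=0, clip(-7,-8,1)=-7 -> [0, 0, 0, -7]

Answer: 0 0 0 -7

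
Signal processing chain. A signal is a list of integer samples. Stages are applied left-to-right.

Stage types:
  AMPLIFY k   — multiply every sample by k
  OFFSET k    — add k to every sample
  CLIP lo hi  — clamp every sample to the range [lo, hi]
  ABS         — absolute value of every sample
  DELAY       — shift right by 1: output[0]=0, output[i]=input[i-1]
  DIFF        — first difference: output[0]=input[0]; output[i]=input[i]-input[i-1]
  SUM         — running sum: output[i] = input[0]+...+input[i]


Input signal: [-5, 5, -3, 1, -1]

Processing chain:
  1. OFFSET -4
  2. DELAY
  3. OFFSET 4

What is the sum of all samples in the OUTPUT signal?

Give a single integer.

Input: [-5, 5, -3, 1, -1]
Stage 1 (OFFSET -4): -5+-4=-9, 5+-4=1, -3+-4=-7, 1+-4=-3, -1+-4=-5 -> [-9, 1, -7, -3, -5]
Stage 2 (DELAY): [0, -9, 1, -7, -3] = [0, -9, 1, -7, -3] -> [0, -9, 1, -7, -3]
Stage 3 (OFFSET 4): 0+4=4, -9+4=-5, 1+4=5, -7+4=-3, -3+4=1 -> [4, -5, 5, -3, 1]
Output sum: 2

Answer: 2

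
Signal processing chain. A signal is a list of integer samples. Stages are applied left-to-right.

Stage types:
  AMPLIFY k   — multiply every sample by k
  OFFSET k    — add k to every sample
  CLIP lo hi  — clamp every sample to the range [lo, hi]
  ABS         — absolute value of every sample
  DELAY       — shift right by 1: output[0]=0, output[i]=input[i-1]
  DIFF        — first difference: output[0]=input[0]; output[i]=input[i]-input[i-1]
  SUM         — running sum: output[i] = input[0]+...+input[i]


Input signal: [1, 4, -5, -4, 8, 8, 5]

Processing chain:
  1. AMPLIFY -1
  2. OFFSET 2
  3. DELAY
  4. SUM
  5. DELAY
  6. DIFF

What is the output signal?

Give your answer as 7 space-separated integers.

Input: [1, 4, -5, -4, 8, 8, 5]
Stage 1 (AMPLIFY -1): 1*-1=-1, 4*-1=-4, -5*-1=5, -4*-1=4, 8*-1=-8, 8*-1=-8, 5*-1=-5 -> [-1, -4, 5, 4, -8, -8, -5]
Stage 2 (OFFSET 2): -1+2=1, -4+2=-2, 5+2=7, 4+2=6, -8+2=-6, -8+2=-6, -5+2=-3 -> [1, -2, 7, 6, -6, -6, -3]
Stage 3 (DELAY): [0, 1, -2, 7, 6, -6, -6] = [0, 1, -2, 7, 6, -6, -6] -> [0, 1, -2, 7, 6, -6, -6]
Stage 4 (SUM): sum[0..0]=0, sum[0..1]=1, sum[0..2]=-1, sum[0..3]=6, sum[0..4]=12, sum[0..5]=6, sum[0..6]=0 -> [0, 1, -1, 6, 12, 6, 0]
Stage 5 (DELAY): [0, 0, 1, -1, 6, 12, 6] = [0, 0, 1, -1, 6, 12, 6] -> [0, 0, 1, -1, 6, 12, 6]
Stage 6 (DIFF): s[0]=0, 0-0=0, 1-0=1, -1-1=-2, 6--1=7, 12-6=6, 6-12=-6 -> [0, 0, 1, -2, 7, 6, -6]

Answer: 0 0 1 -2 7 6 -6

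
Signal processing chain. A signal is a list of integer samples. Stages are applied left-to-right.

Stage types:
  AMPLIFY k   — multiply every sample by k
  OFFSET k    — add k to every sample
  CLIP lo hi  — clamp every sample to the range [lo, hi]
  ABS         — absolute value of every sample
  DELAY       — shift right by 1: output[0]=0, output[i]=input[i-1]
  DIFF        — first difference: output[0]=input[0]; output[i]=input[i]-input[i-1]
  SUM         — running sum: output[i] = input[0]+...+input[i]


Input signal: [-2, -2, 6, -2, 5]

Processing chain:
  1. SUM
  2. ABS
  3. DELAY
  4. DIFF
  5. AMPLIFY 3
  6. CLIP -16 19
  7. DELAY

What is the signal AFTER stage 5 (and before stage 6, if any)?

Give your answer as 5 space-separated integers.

Input: [-2, -2, 6, -2, 5]
Stage 1 (SUM): sum[0..0]=-2, sum[0..1]=-4, sum[0..2]=2, sum[0..3]=0, sum[0..4]=5 -> [-2, -4, 2, 0, 5]
Stage 2 (ABS): |-2|=2, |-4|=4, |2|=2, |0|=0, |5|=5 -> [2, 4, 2, 0, 5]
Stage 3 (DELAY): [0, 2, 4, 2, 0] = [0, 2, 4, 2, 0] -> [0, 2, 4, 2, 0]
Stage 4 (DIFF): s[0]=0, 2-0=2, 4-2=2, 2-4=-2, 0-2=-2 -> [0, 2, 2, -2, -2]
Stage 5 (AMPLIFY 3): 0*3=0, 2*3=6, 2*3=6, -2*3=-6, -2*3=-6 -> [0, 6, 6, -6, -6]

Answer: 0 6 6 -6 -6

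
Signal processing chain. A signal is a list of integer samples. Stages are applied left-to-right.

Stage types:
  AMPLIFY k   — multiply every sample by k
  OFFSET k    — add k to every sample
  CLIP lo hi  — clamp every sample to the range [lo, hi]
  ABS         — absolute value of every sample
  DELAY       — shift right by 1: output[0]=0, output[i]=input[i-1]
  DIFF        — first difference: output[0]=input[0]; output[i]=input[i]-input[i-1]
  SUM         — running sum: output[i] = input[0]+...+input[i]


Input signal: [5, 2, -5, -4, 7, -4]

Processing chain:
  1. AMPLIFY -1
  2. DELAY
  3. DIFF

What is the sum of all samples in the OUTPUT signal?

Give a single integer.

Input: [5, 2, -5, -4, 7, -4]
Stage 1 (AMPLIFY -1): 5*-1=-5, 2*-1=-2, -5*-1=5, -4*-1=4, 7*-1=-7, -4*-1=4 -> [-5, -2, 5, 4, -7, 4]
Stage 2 (DELAY): [0, -5, -2, 5, 4, -7] = [0, -5, -2, 5, 4, -7] -> [0, -5, -2, 5, 4, -7]
Stage 3 (DIFF): s[0]=0, -5-0=-5, -2--5=3, 5--2=7, 4-5=-1, -7-4=-11 -> [0, -5, 3, 7, -1, -11]
Output sum: -7

Answer: -7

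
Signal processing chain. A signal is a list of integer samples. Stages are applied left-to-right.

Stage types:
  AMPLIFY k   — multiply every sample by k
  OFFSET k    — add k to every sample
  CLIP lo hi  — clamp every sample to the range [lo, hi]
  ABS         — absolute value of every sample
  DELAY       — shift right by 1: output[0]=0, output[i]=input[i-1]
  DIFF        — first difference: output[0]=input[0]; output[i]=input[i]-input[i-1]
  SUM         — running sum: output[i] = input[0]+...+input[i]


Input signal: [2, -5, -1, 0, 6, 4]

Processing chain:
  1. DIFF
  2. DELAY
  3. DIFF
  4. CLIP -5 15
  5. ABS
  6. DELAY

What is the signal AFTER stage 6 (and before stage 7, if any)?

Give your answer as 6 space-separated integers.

Input: [2, -5, -1, 0, 6, 4]
Stage 1 (DIFF): s[0]=2, -5-2=-7, -1--5=4, 0--1=1, 6-0=6, 4-6=-2 -> [2, -7, 4, 1, 6, -2]
Stage 2 (DELAY): [0, 2, -7, 4, 1, 6] = [0, 2, -7, 4, 1, 6] -> [0, 2, -7, 4, 1, 6]
Stage 3 (DIFF): s[0]=0, 2-0=2, -7-2=-9, 4--7=11, 1-4=-3, 6-1=5 -> [0, 2, -9, 11, -3, 5]
Stage 4 (CLIP -5 15): clip(0,-5,15)=0, clip(2,-5,15)=2, clip(-9,-5,15)=-5, clip(11,-5,15)=11, clip(-3,-5,15)=-3, clip(5,-5,15)=5 -> [0, 2, -5, 11, -3, 5]
Stage 5 (ABS): |0|=0, |2|=2, |-5|=5, |11|=11, |-3|=3, |5|=5 -> [0, 2, 5, 11, 3, 5]
Stage 6 (DELAY): [0, 0, 2, 5, 11, 3] = [0, 0, 2, 5, 11, 3] -> [0, 0, 2, 5, 11, 3]

Answer: 0 0 2 5 11 3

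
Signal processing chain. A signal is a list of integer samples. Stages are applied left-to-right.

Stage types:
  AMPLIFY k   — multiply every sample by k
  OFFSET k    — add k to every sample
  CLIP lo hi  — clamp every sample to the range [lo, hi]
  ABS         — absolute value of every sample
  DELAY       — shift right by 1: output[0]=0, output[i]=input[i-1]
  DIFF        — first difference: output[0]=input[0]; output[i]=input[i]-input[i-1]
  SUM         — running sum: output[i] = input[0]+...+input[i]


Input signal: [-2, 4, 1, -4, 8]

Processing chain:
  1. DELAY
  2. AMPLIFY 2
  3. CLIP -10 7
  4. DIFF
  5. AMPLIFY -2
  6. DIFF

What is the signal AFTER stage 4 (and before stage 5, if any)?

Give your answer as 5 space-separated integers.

Input: [-2, 4, 1, -4, 8]
Stage 1 (DELAY): [0, -2, 4, 1, -4] = [0, -2, 4, 1, -4] -> [0, -2, 4, 1, -4]
Stage 2 (AMPLIFY 2): 0*2=0, -2*2=-4, 4*2=8, 1*2=2, -4*2=-8 -> [0, -4, 8, 2, -8]
Stage 3 (CLIP -10 7): clip(0,-10,7)=0, clip(-4,-10,7)=-4, clip(8,-10,7)=7, clip(2,-10,7)=2, clip(-8,-10,7)=-8 -> [0, -4, 7, 2, -8]
Stage 4 (DIFF): s[0]=0, -4-0=-4, 7--4=11, 2-7=-5, -8-2=-10 -> [0, -4, 11, -5, -10]

Answer: 0 -4 11 -5 -10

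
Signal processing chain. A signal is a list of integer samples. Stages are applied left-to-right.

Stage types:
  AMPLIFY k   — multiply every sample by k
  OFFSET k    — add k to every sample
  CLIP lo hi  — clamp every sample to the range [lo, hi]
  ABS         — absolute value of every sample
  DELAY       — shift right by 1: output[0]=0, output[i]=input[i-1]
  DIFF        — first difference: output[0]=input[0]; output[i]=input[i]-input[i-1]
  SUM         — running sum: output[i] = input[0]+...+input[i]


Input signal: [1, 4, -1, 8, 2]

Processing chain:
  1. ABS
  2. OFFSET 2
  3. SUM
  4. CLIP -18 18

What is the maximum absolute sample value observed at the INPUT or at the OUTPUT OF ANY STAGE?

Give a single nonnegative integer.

Input: [1, 4, -1, 8, 2] (max |s|=8)
Stage 1 (ABS): |1|=1, |4|=4, |-1|=1, |8|=8, |2|=2 -> [1, 4, 1, 8, 2] (max |s|=8)
Stage 2 (OFFSET 2): 1+2=3, 4+2=6, 1+2=3, 8+2=10, 2+2=4 -> [3, 6, 3, 10, 4] (max |s|=10)
Stage 3 (SUM): sum[0..0]=3, sum[0..1]=9, sum[0..2]=12, sum[0..3]=22, sum[0..4]=26 -> [3, 9, 12, 22, 26] (max |s|=26)
Stage 4 (CLIP -18 18): clip(3,-18,18)=3, clip(9,-18,18)=9, clip(12,-18,18)=12, clip(22,-18,18)=18, clip(26,-18,18)=18 -> [3, 9, 12, 18, 18] (max |s|=18)
Overall max amplitude: 26

Answer: 26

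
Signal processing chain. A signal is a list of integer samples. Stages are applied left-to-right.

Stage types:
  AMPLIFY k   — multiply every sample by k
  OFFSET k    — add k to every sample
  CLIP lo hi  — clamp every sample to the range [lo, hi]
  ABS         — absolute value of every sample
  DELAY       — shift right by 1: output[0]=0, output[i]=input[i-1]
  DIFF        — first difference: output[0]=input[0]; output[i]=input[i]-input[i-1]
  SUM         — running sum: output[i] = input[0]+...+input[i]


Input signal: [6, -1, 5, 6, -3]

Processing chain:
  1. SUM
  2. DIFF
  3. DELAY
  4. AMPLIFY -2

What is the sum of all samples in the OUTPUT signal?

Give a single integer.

Answer: -32

Derivation:
Input: [6, -1, 5, 6, -3]
Stage 1 (SUM): sum[0..0]=6, sum[0..1]=5, sum[0..2]=10, sum[0..3]=16, sum[0..4]=13 -> [6, 5, 10, 16, 13]
Stage 2 (DIFF): s[0]=6, 5-6=-1, 10-5=5, 16-10=6, 13-16=-3 -> [6, -1, 5, 6, -3]
Stage 3 (DELAY): [0, 6, -1, 5, 6] = [0, 6, -1, 5, 6] -> [0, 6, -1, 5, 6]
Stage 4 (AMPLIFY -2): 0*-2=0, 6*-2=-12, -1*-2=2, 5*-2=-10, 6*-2=-12 -> [0, -12, 2, -10, -12]
Output sum: -32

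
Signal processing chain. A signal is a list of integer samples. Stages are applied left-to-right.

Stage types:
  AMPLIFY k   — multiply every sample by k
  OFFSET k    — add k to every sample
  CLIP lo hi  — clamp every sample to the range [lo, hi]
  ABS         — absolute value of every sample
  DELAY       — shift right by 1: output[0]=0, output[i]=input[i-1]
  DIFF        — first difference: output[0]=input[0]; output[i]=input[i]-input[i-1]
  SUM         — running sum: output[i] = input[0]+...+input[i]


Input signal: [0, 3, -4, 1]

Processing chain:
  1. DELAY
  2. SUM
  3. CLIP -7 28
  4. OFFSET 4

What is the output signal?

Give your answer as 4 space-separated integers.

Input: [0, 3, -4, 1]
Stage 1 (DELAY): [0, 0, 3, -4] = [0, 0, 3, -4] -> [0, 0, 3, -4]
Stage 2 (SUM): sum[0..0]=0, sum[0..1]=0, sum[0..2]=3, sum[0..3]=-1 -> [0, 0, 3, -1]
Stage 3 (CLIP -7 28): clip(0,-7,28)=0, clip(0,-7,28)=0, clip(3,-7,28)=3, clip(-1,-7,28)=-1 -> [0, 0, 3, -1]
Stage 4 (OFFSET 4): 0+4=4, 0+4=4, 3+4=7, -1+4=3 -> [4, 4, 7, 3]

Answer: 4 4 7 3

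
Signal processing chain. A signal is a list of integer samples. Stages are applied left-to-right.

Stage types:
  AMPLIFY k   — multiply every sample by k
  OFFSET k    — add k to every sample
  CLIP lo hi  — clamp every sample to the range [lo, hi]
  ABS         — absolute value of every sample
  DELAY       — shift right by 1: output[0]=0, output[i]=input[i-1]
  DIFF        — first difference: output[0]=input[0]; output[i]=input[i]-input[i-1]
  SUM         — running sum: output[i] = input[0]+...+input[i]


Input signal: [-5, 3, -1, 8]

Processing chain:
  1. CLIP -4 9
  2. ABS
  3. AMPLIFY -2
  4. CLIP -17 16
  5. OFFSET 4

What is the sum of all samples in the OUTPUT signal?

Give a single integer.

Answer: -16

Derivation:
Input: [-5, 3, -1, 8]
Stage 1 (CLIP -4 9): clip(-5,-4,9)=-4, clip(3,-4,9)=3, clip(-1,-4,9)=-1, clip(8,-4,9)=8 -> [-4, 3, -1, 8]
Stage 2 (ABS): |-4|=4, |3|=3, |-1|=1, |8|=8 -> [4, 3, 1, 8]
Stage 3 (AMPLIFY -2): 4*-2=-8, 3*-2=-6, 1*-2=-2, 8*-2=-16 -> [-8, -6, -2, -16]
Stage 4 (CLIP -17 16): clip(-8,-17,16)=-8, clip(-6,-17,16)=-6, clip(-2,-17,16)=-2, clip(-16,-17,16)=-16 -> [-8, -6, -2, -16]
Stage 5 (OFFSET 4): -8+4=-4, -6+4=-2, -2+4=2, -16+4=-12 -> [-4, -2, 2, -12]
Output sum: -16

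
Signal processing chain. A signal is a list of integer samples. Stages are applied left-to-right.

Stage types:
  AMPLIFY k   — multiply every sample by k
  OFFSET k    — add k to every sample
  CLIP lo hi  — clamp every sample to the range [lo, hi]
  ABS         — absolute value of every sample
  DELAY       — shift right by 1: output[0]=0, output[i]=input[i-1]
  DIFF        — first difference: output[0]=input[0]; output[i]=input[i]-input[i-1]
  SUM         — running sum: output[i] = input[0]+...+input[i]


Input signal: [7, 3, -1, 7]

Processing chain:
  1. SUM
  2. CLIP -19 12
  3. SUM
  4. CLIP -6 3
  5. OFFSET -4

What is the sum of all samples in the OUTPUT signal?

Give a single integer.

Answer: -4

Derivation:
Input: [7, 3, -1, 7]
Stage 1 (SUM): sum[0..0]=7, sum[0..1]=10, sum[0..2]=9, sum[0..3]=16 -> [7, 10, 9, 16]
Stage 2 (CLIP -19 12): clip(7,-19,12)=7, clip(10,-19,12)=10, clip(9,-19,12)=9, clip(16,-19,12)=12 -> [7, 10, 9, 12]
Stage 3 (SUM): sum[0..0]=7, sum[0..1]=17, sum[0..2]=26, sum[0..3]=38 -> [7, 17, 26, 38]
Stage 4 (CLIP -6 3): clip(7,-6,3)=3, clip(17,-6,3)=3, clip(26,-6,3)=3, clip(38,-6,3)=3 -> [3, 3, 3, 3]
Stage 5 (OFFSET -4): 3+-4=-1, 3+-4=-1, 3+-4=-1, 3+-4=-1 -> [-1, -1, -1, -1]
Output sum: -4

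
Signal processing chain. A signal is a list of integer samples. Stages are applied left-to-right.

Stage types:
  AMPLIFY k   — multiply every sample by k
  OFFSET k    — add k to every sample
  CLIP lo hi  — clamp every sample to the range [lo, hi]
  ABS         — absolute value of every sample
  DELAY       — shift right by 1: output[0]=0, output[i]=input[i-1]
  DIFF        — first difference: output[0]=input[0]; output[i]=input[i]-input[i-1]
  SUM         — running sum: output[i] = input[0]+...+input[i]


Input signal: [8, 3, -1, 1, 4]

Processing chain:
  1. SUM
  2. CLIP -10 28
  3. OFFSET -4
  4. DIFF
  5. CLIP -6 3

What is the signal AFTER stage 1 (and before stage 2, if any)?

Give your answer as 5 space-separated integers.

Answer: 8 11 10 11 15

Derivation:
Input: [8, 3, -1, 1, 4]
Stage 1 (SUM): sum[0..0]=8, sum[0..1]=11, sum[0..2]=10, sum[0..3]=11, sum[0..4]=15 -> [8, 11, 10, 11, 15]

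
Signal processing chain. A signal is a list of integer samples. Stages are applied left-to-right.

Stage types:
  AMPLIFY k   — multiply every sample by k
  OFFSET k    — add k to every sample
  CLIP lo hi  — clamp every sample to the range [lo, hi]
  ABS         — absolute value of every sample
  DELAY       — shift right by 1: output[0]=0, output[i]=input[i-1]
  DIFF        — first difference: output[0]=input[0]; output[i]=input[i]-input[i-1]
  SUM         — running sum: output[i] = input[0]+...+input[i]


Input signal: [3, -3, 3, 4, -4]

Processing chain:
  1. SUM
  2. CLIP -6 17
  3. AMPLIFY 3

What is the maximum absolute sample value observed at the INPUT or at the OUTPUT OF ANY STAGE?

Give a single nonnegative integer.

Input: [3, -3, 3, 4, -4] (max |s|=4)
Stage 1 (SUM): sum[0..0]=3, sum[0..1]=0, sum[0..2]=3, sum[0..3]=7, sum[0..4]=3 -> [3, 0, 3, 7, 3] (max |s|=7)
Stage 2 (CLIP -6 17): clip(3,-6,17)=3, clip(0,-6,17)=0, clip(3,-6,17)=3, clip(7,-6,17)=7, clip(3,-6,17)=3 -> [3, 0, 3, 7, 3] (max |s|=7)
Stage 3 (AMPLIFY 3): 3*3=9, 0*3=0, 3*3=9, 7*3=21, 3*3=9 -> [9, 0, 9, 21, 9] (max |s|=21)
Overall max amplitude: 21

Answer: 21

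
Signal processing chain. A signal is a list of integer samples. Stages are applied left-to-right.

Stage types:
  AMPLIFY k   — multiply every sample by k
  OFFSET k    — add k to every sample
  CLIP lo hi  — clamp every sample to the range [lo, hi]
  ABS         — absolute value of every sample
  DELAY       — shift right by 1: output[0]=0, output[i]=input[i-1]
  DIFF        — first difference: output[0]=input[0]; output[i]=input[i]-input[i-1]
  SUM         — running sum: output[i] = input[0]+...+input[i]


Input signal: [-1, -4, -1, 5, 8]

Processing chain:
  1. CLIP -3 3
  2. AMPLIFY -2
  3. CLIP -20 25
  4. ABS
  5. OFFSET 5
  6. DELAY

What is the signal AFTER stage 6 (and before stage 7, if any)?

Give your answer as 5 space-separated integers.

Input: [-1, -4, -1, 5, 8]
Stage 1 (CLIP -3 3): clip(-1,-3,3)=-1, clip(-4,-3,3)=-3, clip(-1,-3,3)=-1, clip(5,-3,3)=3, clip(8,-3,3)=3 -> [-1, -3, -1, 3, 3]
Stage 2 (AMPLIFY -2): -1*-2=2, -3*-2=6, -1*-2=2, 3*-2=-6, 3*-2=-6 -> [2, 6, 2, -6, -6]
Stage 3 (CLIP -20 25): clip(2,-20,25)=2, clip(6,-20,25)=6, clip(2,-20,25)=2, clip(-6,-20,25)=-6, clip(-6,-20,25)=-6 -> [2, 6, 2, -6, -6]
Stage 4 (ABS): |2|=2, |6|=6, |2|=2, |-6|=6, |-6|=6 -> [2, 6, 2, 6, 6]
Stage 5 (OFFSET 5): 2+5=7, 6+5=11, 2+5=7, 6+5=11, 6+5=11 -> [7, 11, 7, 11, 11]
Stage 6 (DELAY): [0, 7, 11, 7, 11] = [0, 7, 11, 7, 11] -> [0, 7, 11, 7, 11]

Answer: 0 7 11 7 11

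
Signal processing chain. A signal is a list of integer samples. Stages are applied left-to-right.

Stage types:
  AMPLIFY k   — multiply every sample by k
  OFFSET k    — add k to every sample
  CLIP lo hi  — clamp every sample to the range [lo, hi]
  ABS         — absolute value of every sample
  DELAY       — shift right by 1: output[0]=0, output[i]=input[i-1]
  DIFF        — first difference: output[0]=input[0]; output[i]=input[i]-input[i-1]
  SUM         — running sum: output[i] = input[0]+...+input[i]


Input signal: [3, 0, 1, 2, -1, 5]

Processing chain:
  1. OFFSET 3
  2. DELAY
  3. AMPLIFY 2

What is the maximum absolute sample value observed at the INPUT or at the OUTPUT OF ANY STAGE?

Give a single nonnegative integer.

Input: [3, 0, 1, 2, -1, 5] (max |s|=5)
Stage 1 (OFFSET 3): 3+3=6, 0+3=3, 1+3=4, 2+3=5, -1+3=2, 5+3=8 -> [6, 3, 4, 5, 2, 8] (max |s|=8)
Stage 2 (DELAY): [0, 6, 3, 4, 5, 2] = [0, 6, 3, 4, 5, 2] -> [0, 6, 3, 4, 5, 2] (max |s|=6)
Stage 3 (AMPLIFY 2): 0*2=0, 6*2=12, 3*2=6, 4*2=8, 5*2=10, 2*2=4 -> [0, 12, 6, 8, 10, 4] (max |s|=12)
Overall max amplitude: 12

Answer: 12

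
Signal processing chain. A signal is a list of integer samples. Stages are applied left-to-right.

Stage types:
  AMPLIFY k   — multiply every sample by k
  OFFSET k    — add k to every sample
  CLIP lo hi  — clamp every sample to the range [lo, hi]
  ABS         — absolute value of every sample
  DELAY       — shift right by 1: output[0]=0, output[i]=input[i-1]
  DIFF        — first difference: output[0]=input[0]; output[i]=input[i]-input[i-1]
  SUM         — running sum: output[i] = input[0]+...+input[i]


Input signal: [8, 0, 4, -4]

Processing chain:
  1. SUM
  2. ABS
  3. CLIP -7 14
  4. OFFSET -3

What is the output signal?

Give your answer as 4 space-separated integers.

Answer: 5 5 9 5

Derivation:
Input: [8, 0, 4, -4]
Stage 1 (SUM): sum[0..0]=8, sum[0..1]=8, sum[0..2]=12, sum[0..3]=8 -> [8, 8, 12, 8]
Stage 2 (ABS): |8|=8, |8|=8, |12|=12, |8|=8 -> [8, 8, 12, 8]
Stage 3 (CLIP -7 14): clip(8,-7,14)=8, clip(8,-7,14)=8, clip(12,-7,14)=12, clip(8,-7,14)=8 -> [8, 8, 12, 8]
Stage 4 (OFFSET -3): 8+-3=5, 8+-3=5, 12+-3=9, 8+-3=5 -> [5, 5, 9, 5]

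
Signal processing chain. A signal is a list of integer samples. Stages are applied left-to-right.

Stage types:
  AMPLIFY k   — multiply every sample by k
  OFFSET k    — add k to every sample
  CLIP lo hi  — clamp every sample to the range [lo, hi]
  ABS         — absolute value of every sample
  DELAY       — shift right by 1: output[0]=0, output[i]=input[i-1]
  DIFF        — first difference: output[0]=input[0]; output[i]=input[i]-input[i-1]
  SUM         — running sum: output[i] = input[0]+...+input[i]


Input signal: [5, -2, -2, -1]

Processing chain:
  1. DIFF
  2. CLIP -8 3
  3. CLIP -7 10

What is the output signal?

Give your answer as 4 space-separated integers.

Input: [5, -2, -2, -1]
Stage 1 (DIFF): s[0]=5, -2-5=-7, -2--2=0, -1--2=1 -> [5, -7, 0, 1]
Stage 2 (CLIP -8 3): clip(5,-8,3)=3, clip(-7,-8,3)=-7, clip(0,-8,3)=0, clip(1,-8,3)=1 -> [3, -7, 0, 1]
Stage 3 (CLIP -7 10): clip(3,-7,10)=3, clip(-7,-7,10)=-7, clip(0,-7,10)=0, clip(1,-7,10)=1 -> [3, -7, 0, 1]

Answer: 3 -7 0 1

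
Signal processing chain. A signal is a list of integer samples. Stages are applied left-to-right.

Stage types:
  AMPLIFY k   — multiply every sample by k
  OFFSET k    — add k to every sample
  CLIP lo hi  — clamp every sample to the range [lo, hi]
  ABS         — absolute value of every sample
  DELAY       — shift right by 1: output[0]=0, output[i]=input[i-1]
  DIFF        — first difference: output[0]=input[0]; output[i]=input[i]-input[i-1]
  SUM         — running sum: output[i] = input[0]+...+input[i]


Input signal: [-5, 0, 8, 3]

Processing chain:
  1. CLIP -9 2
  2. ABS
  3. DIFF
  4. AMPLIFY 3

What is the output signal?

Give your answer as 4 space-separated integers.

Answer: 15 -15 6 0

Derivation:
Input: [-5, 0, 8, 3]
Stage 1 (CLIP -9 2): clip(-5,-9,2)=-5, clip(0,-9,2)=0, clip(8,-9,2)=2, clip(3,-9,2)=2 -> [-5, 0, 2, 2]
Stage 2 (ABS): |-5|=5, |0|=0, |2|=2, |2|=2 -> [5, 0, 2, 2]
Stage 3 (DIFF): s[0]=5, 0-5=-5, 2-0=2, 2-2=0 -> [5, -5, 2, 0]
Stage 4 (AMPLIFY 3): 5*3=15, -5*3=-15, 2*3=6, 0*3=0 -> [15, -15, 6, 0]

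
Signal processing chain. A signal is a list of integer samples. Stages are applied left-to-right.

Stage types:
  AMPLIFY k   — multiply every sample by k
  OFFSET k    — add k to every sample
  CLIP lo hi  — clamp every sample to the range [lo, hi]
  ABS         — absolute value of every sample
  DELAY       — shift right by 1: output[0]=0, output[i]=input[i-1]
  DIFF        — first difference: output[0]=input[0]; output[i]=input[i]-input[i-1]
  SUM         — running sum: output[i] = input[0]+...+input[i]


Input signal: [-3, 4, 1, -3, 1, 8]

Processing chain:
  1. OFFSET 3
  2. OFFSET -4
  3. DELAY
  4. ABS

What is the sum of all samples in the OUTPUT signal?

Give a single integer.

Input: [-3, 4, 1, -3, 1, 8]
Stage 1 (OFFSET 3): -3+3=0, 4+3=7, 1+3=4, -3+3=0, 1+3=4, 8+3=11 -> [0, 7, 4, 0, 4, 11]
Stage 2 (OFFSET -4): 0+-4=-4, 7+-4=3, 4+-4=0, 0+-4=-4, 4+-4=0, 11+-4=7 -> [-4, 3, 0, -4, 0, 7]
Stage 3 (DELAY): [0, -4, 3, 0, -4, 0] = [0, -4, 3, 0, -4, 0] -> [0, -4, 3, 0, -4, 0]
Stage 4 (ABS): |0|=0, |-4|=4, |3|=3, |0|=0, |-4|=4, |0|=0 -> [0, 4, 3, 0, 4, 0]
Output sum: 11

Answer: 11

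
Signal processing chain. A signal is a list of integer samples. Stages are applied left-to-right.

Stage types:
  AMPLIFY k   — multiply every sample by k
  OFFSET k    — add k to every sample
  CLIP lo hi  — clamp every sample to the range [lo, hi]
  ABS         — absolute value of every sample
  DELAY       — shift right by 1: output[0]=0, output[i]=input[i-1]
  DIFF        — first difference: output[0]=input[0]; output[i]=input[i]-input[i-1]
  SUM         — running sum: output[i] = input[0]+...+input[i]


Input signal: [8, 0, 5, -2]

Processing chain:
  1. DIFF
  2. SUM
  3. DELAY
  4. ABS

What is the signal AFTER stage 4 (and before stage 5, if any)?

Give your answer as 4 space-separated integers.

Input: [8, 0, 5, -2]
Stage 1 (DIFF): s[0]=8, 0-8=-8, 5-0=5, -2-5=-7 -> [8, -8, 5, -7]
Stage 2 (SUM): sum[0..0]=8, sum[0..1]=0, sum[0..2]=5, sum[0..3]=-2 -> [8, 0, 5, -2]
Stage 3 (DELAY): [0, 8, 0, 5] = [0, 8, 0, 5] -> [0, 8, 0, 5]
Stage 4 (ABS): |0|=0, |8|=8, |0|=0, |5|=5 -> [0, 8, 0, 5]

Answer: 0 8 0 5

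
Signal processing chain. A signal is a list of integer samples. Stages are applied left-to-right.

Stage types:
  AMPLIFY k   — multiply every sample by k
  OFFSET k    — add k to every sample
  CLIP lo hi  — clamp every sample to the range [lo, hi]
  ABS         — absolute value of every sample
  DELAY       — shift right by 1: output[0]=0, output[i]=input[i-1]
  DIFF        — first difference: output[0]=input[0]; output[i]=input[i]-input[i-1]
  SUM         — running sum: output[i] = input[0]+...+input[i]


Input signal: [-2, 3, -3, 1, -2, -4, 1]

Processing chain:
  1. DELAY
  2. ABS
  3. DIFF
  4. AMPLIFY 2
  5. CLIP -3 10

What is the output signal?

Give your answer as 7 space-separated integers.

Answer: 0 4 2 0 -3 2 4

Derivation:
Input: [-2, 3, -3, 1, -2, -4, 1]
Stage 1 (DELAY): [0, -2, 3, -3, 1, -2, -4] = [0, -2, 3, -3, 1, -2, -4] -> [0, -2, 3, -3, 1, -2, -4]
Stage 2 (ABS): |0|=0, |-2|=2, |3|=3, |-3|=3, |1|=1, |-2|=2, |-4|=4 -> [0, 2, 3, 3, 1, 2, 4]
Stage 3 (DIFF): s[0]=0, 2-0=2, 3-2=1, 3-3=0, 1-3=-2, 2-1=1, 4-2=2 -> [0, 2, 1, 0, -2, 1, 2]
Stage 4 (AMPLIFY 2): 0*2=0, 2*2=4, 1*2=2, 0*2=0, -2*2=-4, 1*2=2, 2*2=4 -> [0, 4, 2, 0, -4, 2, 4]
Stage 5 (CLIP -3 10): clip(0,-3,10)=0, clip(4,-3,10)=4, clip(2,-3,10)=2, clip(0,-3,10)=0, clip(-4,-3,10)=-3, clip(2,-3,10)=2, clip(4,-3,10)=4 -> [0, 4, 2, 0, -3, 2, 4]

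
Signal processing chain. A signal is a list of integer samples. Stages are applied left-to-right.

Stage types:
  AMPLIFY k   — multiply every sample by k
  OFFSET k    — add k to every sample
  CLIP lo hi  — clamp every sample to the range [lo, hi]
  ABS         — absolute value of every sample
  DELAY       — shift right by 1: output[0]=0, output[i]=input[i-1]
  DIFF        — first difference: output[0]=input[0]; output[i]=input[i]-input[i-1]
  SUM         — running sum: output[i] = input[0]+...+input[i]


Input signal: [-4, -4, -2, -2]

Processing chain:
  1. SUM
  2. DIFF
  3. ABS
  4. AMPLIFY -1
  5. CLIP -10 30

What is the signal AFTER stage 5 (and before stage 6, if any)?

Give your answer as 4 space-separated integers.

Input: [-4, -4, -2, -2]
Stage 1 (SUM): sum[0..0]=-4, sum[0..1]=-8, sum[0..2]=-10, sum[0..3]=-12 -> [-4, -8, -10, -12]
Stage 2 (DIFF): s[0]=-4, -8--4=-4, -10--8=-2, -12--10=-2 -> [-4, -4, -2, -2]
Stage 3 (ABS): |-4|=4, |-4|=4, |-2|=2, |-2|=2 -> [4, 4, 2, 2]
Stage 4 (AMPLIFY -1): 4*-1=-4, 4*-1=-4, 2*-1=-2, 2*-1=-2 -> [-4, -4, -2, -2]
Stage 5 (CLIP -10 30): clip(-4,-10,30)=-4, clip(-4,-10,30)=-4, clip(-2,-10,30)=-2, clip(-2,-10,30)=-2 -> [-4, -4, -2, -2]

Answer: -4 -4 -2 -2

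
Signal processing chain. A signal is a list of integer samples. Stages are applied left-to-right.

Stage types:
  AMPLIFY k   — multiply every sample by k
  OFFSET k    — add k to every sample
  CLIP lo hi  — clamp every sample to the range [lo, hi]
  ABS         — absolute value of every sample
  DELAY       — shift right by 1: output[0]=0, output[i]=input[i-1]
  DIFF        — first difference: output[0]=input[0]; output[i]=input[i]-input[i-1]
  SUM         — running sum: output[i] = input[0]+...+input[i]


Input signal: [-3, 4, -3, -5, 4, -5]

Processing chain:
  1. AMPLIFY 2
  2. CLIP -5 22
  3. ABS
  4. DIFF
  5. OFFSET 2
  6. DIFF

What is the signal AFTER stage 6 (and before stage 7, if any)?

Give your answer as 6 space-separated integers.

Input: [-3, 4, -3, -5, 4, -5]
Stage 1 (AMPLIFY 2): -3*2=-6, 4*2=8, -3*2=-6, -5*2=-10, 4*2=8, -5*2=-10 -> [-6, 8, -6, -10, 8, -10]
Stage 2 (CLIP -5 22): clip(-6,-5,22)=-5, clip(8,-5,22)=8, clip(-6,-5,22)=-5, clip(-10,-5,22)=-5, clip(8,-5,22)=8, clip(-10,-5,22)=-5 -> [-5, 8, -5, -5, 8, -5]
Stage 3 (ABS): |-5|=5, |8|=8, |-5|=5, |-5|=5, |8|=8, |-5|=5 -> [5, 8, 5, 5, 8, 5]
Stage 4 (DIFF): s[0]=5, 8-5=3, 5-8=-3, 5-5=0, 8-5=3, 5-8=-3 -> [5, 3, -3, 0, 3, -3]
Stage 5 (OFFSET 2): 5+2=7, 3+2=5, -3+2=-1, 0+2=2, 3+2=5, -3+2=-1 -> [7, 5, -1, 2, 5, -1]
Stage 6 (DIFF): s[0]=7, 5-7=-2, -1-5=-6, 2--1=3, 5-2=3, -1-5=-6 -> [7, -2, -6, 3, 3, -6]

Answer: 7 -2 -6 3 3 -6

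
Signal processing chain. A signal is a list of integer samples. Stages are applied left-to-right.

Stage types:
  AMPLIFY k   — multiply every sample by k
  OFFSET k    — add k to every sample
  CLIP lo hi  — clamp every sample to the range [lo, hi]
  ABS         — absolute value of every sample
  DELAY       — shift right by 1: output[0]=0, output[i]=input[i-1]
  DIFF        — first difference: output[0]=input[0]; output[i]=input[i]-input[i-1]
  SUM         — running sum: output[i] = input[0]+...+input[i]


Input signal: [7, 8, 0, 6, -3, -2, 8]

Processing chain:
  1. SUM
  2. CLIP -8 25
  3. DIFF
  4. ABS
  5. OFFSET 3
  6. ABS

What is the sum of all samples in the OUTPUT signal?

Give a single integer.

Answer: 55

Derivation:
Input: [7, 8, 0, 6, -3, -2, 8]
Stage 1 (SUM): sum[0..0]=7, sum[0..1]=15, sum[0..2]=15, sum[0..3]=21, sum[0..4]=18, sum[0..5]=16, sum[0..6]=24 -> [7, 15, 15, 21, 18, 16, 24]
Stage 2 (CLIP -8 25): clip(7,-8,25)=7, clip(15,-8,25)=15, clip(15,-8,25)=15, clip(21,-8,25)=21, clip(18,-8,25)=18, clip(16,-8,25)=16, clip(24,-8,25)=24 -> [7, 15, 15, 21, 18, 16, 24]
Stage 3 (DIFF): s[0]=7, 15-7=8, 15-15=0, 21-15=6, 18-21=-3, 16-18=-2, 24-16=8 -> [7, 8, 0, 6, -3, -2, 8]
Stage 4 (ABS): |7|=7, |8|=8, |0|=0, |6|=6, |-3|=3, |-2|=2, |8|=8 -> [7, 8, 0, 6, 3, 2, 8]
Stage 5 (OFFSET 3): 7+3=10, 8+3=11, 0+3=3, 6+3=9, 3+3=6, 2+3=5, 8+3=11 -> [10, 11, 3, 9, 6, 5, 11]
Stage 6 (ABS): |10|=10, |11|=11, |3|=3, |9|=9, |6|=6, |5|=5, |11|=11 -> [10, 11, 3, 9, 6, 5, 11]
Output sum: 55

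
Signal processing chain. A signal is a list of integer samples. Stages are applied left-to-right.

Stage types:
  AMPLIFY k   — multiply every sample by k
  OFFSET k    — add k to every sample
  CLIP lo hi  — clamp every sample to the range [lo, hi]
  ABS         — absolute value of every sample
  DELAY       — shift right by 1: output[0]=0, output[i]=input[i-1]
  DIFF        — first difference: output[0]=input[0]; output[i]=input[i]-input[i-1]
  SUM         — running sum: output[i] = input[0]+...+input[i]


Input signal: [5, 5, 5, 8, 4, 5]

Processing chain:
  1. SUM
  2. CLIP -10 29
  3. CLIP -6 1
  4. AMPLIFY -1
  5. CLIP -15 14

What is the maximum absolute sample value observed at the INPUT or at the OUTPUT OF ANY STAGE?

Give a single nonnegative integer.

Input: [5, 5, 5, 8, 4, 5] (max |s|=8)
Stage 1 (SUM): sum[0..0]=5, sum[0..1]=10, sum[0..2]=15, sum[0..3]=23, sum[0..4]=27, sum[0..5]=32 -> [5, 10, 15, 23, 27, 32] (max |s|=32)
Stage 2 (CLIP -10 29): clip(5,-10,29)=5, clip(10,-10,29)=10, clip(15,-10,29)=15, clip(23,-10,29)=23, clip(27,-10,29)=27, clip(32,-10,29)=29 -> [5, 10, 15, 23, 27, 29] (max |s|=29)
Stage 3 (CLIP -6 1): clip(5,-6,1)=1, clip(10,-6,1)=1, clip(15,-6,1)=1, clip(23,-6,1)=1, clip(27,-6,1)=1, clip(29,-6,1)=1 -> [1, 1, 1, 1, 1, 1] (max |s|=1)
Stage 4 (AMPLIFY -1): 1*-1=-1, 1*-1=-1, 1*-1=-1, 1*-1=-1, 1*-1=-1, 1*-1=-1 -> [-1, -1, -1, -1, -1, -1] (max |s|=1)
Stage 5 (CLIP -15 14): clip(-1,-15,14)=-1, clip(-1,-15,14)=-1, clip(-1,-15,14)=-1, clip(-1,-15,14)=-1, clip(-1,-15,14)=-1, clip(-1,-15,14)=-1 -> [-1, -1, -1, -1, -1, -1] (max |s|=1)
Overall max amplitude: 32

Answer: 32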